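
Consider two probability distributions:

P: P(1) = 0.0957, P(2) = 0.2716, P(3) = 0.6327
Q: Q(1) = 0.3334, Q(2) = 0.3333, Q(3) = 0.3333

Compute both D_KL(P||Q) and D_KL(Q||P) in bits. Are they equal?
D_KL(P||Q) = 0.3325 bits, D_KL(Q||P) = 0.3906 bits. No, they are not equal.

D_KL(P||Q) = Σ P(x) log₂(P(x)/Q(x))

Computing term by term:
  P(1)·log₂(P(1)/Q(1)) = 0.0957·log₂(0.0957/0.3334) = -0.17232
  P(2)·log₂(P(2)/Q(2)) = 0.2716·log₂(0.2716/0.3333) = -0.08021
  P(3)·log₂(P(3)/Q(3)) = 0.6327·log₂(0.6327/0.3333) = 0.58506

D_KL(P||Q) = -0.17232 - 0.08021 + 0.58506 = 0.33253 ≈ 0.3325 bits

D_KL(Q||P) = Σ Q(x) log₂(Q(x)/P(x))

Computing term by term:
  Q(1)·log₂(Q(1)/P(1)) = 0.3334·log₂(0.3334/0.0957) = 0.60034
  Q(2)·log₂(Q(2)/P(2)) = 0.3333·log₂(0.3333/0.2716) = 0.09844
  Q(3)·log₂(Q(3)/P(3)) = 0.3333·log₂(0.3333/0.6327) = -0.30820

D_KL(Q||P) = 0.60034 + 0.09844 - 0.30820 = 0.39058 ≈ 0.3906 bits

These are NOT equal (difference: 0.0581 bits). KL divergence is asymmetric: D_KL(P||Q) ≠ D_KL(Q||P) in general.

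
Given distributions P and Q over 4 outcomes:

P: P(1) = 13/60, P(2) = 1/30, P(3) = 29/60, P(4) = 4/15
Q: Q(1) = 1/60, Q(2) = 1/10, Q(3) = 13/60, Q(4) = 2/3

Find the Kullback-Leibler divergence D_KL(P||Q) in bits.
0.9559 bits

D_KL(P||Q) = Σ P(x) log₂(P(x)/Q(x))

Computing term by term:
  P(1)·log₂(P(1)/Q(1)) = (13/60)·log₂((13/60)/(1/60)) = 0.80176
  P(2)·log₂(P(2)/Q(2)) = (1/30)·log₂((1/30)/(1/10)) = -0.05283
  P(3)·log₂(P(3)/Q(3)) = (29/60)·log₂((29/60)/(13/60)) = 0.55948
  P(4)·log₂(P(4)/Q(4)) = (4/15)·log₂((4/15)/(2/3)) = -0.35251

D_KL(P||Q) = 0.80176 - 0.05283 + 0.55948 - 0.35251 = 0.95590 ≈ 0.9559 bits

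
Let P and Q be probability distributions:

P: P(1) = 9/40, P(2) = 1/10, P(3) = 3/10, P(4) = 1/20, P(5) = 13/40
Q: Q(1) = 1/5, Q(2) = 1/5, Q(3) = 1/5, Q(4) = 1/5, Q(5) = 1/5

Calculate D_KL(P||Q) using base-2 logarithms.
0.2414 bits

D_KL(P||Q) = Σ P(x) log₂(P(x)/Q(x))

Computing term by term:
  P(1)·log₂(P(1)/Q(1)) = (9/40)·log₂((9/40)/(1/5)) = 0.03823
  P(2)·log₂(P(2)/Q(2)) = (1/10)·log₂((1/10)/(1/5)) = -0.10000
  P(3)·log₂(P(3)/Q(3)) = (3/10)·log₂((3/10)/(1/5)) = 0.17549
  P(4)·log₂(P(4)/Q(4)) = (1/20)·log₂((1/20)/(1/5)) = -0.10000
  P(5)·log₂(P(5)/Q(5)) = (13/40)·log₂((13/40)/(1/5)) = 0.22764

D_KL(P||Q) = 0.03823 - 0.10000 + 0.17549 - 0.10000 + 0.22764 = 0.24136 ≈ 0.2414 bits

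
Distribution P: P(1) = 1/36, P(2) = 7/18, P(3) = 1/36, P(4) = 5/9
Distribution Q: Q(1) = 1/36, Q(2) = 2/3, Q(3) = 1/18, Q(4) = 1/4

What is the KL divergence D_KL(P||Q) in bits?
0.3098 bits

D_KL(P||Q) = Σ P(x) log₂(P(x)/Q(x))

Computing term by term:
  P(1)·log₂(P(1)/Q(1)) = (1/36)·log₂((1/36)/(1/36)) = 0.00000
  P(2)·log₂(P(2)/Q(2)) = (7/18)·log₂((7/18)/(2/3)) = -0.30240
  P(3)·log₂(P(3)/Q(3)) = (1/36)·log₂((1/36)/(1/18)) = -0.02778
  P(4)·log₂(P(4)/Q(4)) = (5/9)·log₂((5/9)/(1/4)) = 0.64000

D_KL(P||Q) = 0.00000 - 0.30240 - 0.02778 + 0.64000 = 0.30982 ≈ 0.3098 bits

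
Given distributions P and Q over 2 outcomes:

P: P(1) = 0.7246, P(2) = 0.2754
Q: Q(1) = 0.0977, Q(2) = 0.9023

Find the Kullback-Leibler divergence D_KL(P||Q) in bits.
1.6231 bits

D_KL(P||Q) = Σ P(x) log₂(P(x)/Q(x))

Computing term by term:
  P(1)·log₂(P(1)/Q(1)) = 0.7246·log₂(0.7246/0.0977) = 2.09464
  P(2)·log₂(P(2)/Q(2)) = 0.2754·log₂(0.2754/0.9023) = -0.47151

D_KL(P||Q) = 2.09464 - 0.47151 = 1.62313 ≈ 1.6231 bits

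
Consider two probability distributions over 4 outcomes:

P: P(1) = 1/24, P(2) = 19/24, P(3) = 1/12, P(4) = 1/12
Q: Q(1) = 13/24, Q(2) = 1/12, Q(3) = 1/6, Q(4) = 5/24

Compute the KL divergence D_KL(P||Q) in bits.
2.2236 bits

D_KL(P||Q) = Σ P(x) log₂(P(x)/Q(x))

Computing term by term:
  P(1)·log₂(P(1)/Q(1)) = (1/24)·log₂((1/24)/(13/24)) = -0.15418
  P(2)·log₂(P(2)/Q(2)) = (19/24)·log₂((19/24)/(1/12)) = 2.57128
  P(3)·log₂(P(3)/Q(3)) = (1/12)·log₂((1/12)/(1/6)) = -0.08333
  P(4)·log₂(P(4)/Q(4)) = (1/12)·log₂((1/12)/(5/24)) = -0.11016

D_KL(P||Q) = -0.15418 + 2.57128 - 0.08333 - 0.11016 = 2.22361 ≈ 2.2236 bits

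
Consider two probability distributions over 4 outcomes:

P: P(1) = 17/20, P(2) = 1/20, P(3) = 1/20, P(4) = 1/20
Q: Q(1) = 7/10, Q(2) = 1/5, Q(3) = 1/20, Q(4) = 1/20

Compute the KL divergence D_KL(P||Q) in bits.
0.1381 bits

D_KL(P||Q) = Σ P(x) log₂(P(x)/Q(x))

Computing term by term:
  P(1)·log₂(P(1)/Q(1)) = (17/20)·log₂((17/20)/(7/10)) = 0.23809
  P(2)·log₂(P(2)/Q(2)) = (1/20)·log₂((1/20)/(1/5)) = -0.10000
  P(3)·log₂(P(3)/Q(3)) = (1/20)·log₂((1/20)/(1/20)) = 0.00000
  P(4)·log₂(P(4)/Q(4)) = (1/20)·log₂((1/20)/(1/20)) = 0.00000

D_KL(P||Q) = 0.23809 - 0.10000 + 0.00000 + 0.00000 = 0.13809 ≈ 0.1381 bits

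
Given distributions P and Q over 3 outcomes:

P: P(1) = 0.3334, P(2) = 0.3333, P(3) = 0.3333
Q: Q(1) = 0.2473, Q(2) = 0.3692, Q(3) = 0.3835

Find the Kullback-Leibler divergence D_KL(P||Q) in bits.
0.0270 bits

D_KL(P||Q) = Σ P(x) log₂(P(x)/Q(x))

Computing term by term:
  P(1)·log₂(P(1)/Q(1)) = 0.3334·log₂(0.3334/0.2473) = 0.14369
  P(2)·log₂(P(2)/Q(2)) = 0.3333·log₂(0.3333/0.3692) = -0.04919
  P(3)·log₂(P(3)/Q(3)) = 0.3333·log₂(0.3333/0.3835) = -0.06746

D_KL(P||Q) = 0.14369 - 0.04919 - 0.06746 = 0.02704 ≈ 0.0270 bits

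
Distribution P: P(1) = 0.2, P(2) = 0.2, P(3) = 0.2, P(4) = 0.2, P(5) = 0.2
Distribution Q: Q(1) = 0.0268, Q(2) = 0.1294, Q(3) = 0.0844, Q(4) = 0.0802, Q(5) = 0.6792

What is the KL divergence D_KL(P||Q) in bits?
0.8654 bits

D_KL(P||Q) = Σ P(x) log₂(P(x)/Q(x))

Computing term by term:
  P(1)·log₂(P(1)/Q(1)) = 0.2·log₂(0.2/0.0268) = 0.57994
  P(2)·log₂(P(2)/Q(2)) = 0.2·log₂(0.2/0.1294) = 0.12563
  P(3)·log₂(P(3)/Q(3)) = 0.2·log₂(0.2/0.0844) = 0.24894
  P(4)·log₂(P(4)/Q(4)) = 0.2·log₂(0.2/0.0802) = 0.26367
  P(5)·log₂(P(5)/Q(5)) = 0.2·log₂(0.2/0.6792) = -0.35277

D_KL(P||Q) = 0.57994 + 0.12563 + 0.24894 + 0.26367 - 0.35277 = 0.86541 ≈ 0.8654 bits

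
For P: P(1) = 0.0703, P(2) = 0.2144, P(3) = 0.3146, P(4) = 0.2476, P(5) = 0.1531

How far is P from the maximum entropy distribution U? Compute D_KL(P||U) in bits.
0.1383 bits

U(i) = 1/5 for all i

D_KL(P||U) = Σ P(x) log₂(P(x) / (1/5))
           = Σ P(x) log₂(P(x)) + log₂(5)
           = log₂(5) - H(P)

H(P) = -Σ P(x) log₂(P(x)):
  -P(1)·log₂(P(1)) = -(0.0703)·log₂(0.0703) = 0.26927
  -P(2)·log₂(P(2)) = -(0.2144)·log₂(0.2144) = 0.47632
  -P(3)·log₂(P(3)) = -(0.3146)·log₂(0.3146) = 0.52488
  -P(4)·log₂(P(4)) = -(0.2476)·log₂(0.2476) = 0.49865
  -P(5)·log₂(P(5)) = -(0.1531)·log₂(0.1531) = 0.41451
H(P) = 0.26927 + 0.47632 + 0.52488 + 0.49865 + 0.41451 = 2.18363 bits

log₂(5) = 2.32193 bits

D_KL(P||U) = 2.32193 - 2.18363 = 0.13830 ≈ 0.1383 bits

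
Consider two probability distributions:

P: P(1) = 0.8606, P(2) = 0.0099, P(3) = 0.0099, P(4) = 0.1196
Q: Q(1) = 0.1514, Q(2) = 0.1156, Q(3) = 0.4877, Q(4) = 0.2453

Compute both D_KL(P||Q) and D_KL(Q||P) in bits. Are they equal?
D_KL(P||Q) = 1.9428 bits, D_KL(Q||P) = 3.0266 bits. No, they are not equal.

D_KL(P||Q) = Σ P(x) log₂(P(x)/Q(x))

Computing term by term:
  P(1)·log₂(P(1)/Q(1)) = 0.8606·log₂(0.8606/0.1514) = 2.15750
  P(2)·log₂(P(2)/Q(2)) = 0.0099·log₂(0.0099/0.1156) = -0.03510
  P(3)·log₂(P(3)/Q(3)) = 0.0099·log₂(0.0099/0.4877) = -0.05566
  P(4)·log₂(P(4)/Q(4)) = 0.1196·log₂(0.1196/0.2453) = -0.12395

D_KL(P||Q) = 2.15750 - 0.03510 - 0.05566 - 0.12395 = 1.94279 ≈ 1.9428 bits

D_KL(Q||P) = Σ Q(x) log₂(Q(x)/P(x))

Computing term by term:
  Q(1)·log₂(Q(1)/P(1)) = 0.1514·log₂(0.1514/0.8606) = -0.37956
  Q(2)·log₂(Q(2)/P(2)) = 0.1156·log₂(0.1156/0.0099) = 0.40987
  Q(3)·log₂(Q(3)/P(3)) = 0.4877·log₂(0.4877/0.0099) = 2.74206
  Q(4)·log₂(Q(4)/P(4)) = 0.2453·log₂(0.2453/0.1196) = 0.25421

D_KL(Q||P) = -0.37956 + 0.40987 + 2.74206 + 0.25421 = 3.02658 ≈ 3.0266 bits

These are NOT equal (difference: 1.0838 bits). KL divergence is asymmetric: D_KL(P||Q) ≠ D_KL(Q||P) in general.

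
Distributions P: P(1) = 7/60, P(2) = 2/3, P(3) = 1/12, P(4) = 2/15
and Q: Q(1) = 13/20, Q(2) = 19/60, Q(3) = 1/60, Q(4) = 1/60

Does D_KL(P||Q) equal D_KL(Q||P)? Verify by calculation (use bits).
D_KL(P||Q) = 1.0204 bits, D_KL(Q||P) = 1.1819 bits. No — D_KL(P||Q) ≠ D_KL(Q||P) for this pair.

D_KL(P||Q) = Σ P(x) log₂(P(x)/Q(x))

Computing term by term:
  P(1)·log₂(P(1)/Q(1)) = (7/60)·log₂((7/60)/(13/20)) = -0.28911
  P(2)·log₂(P(2)/Q(2)) = (2/3)·log₂((2/3)/(19/60)) = 0.71600
  P(3)·log₂(P(3)/Q(3)) = (1/12)·log₂((1/12)/(1/60)) = 0.19349
  P(4)·log₂(P(4)/Q(4)) = (2/15)·log₂((2/15)/(1/60)) = 0.40000

D_KL(P||Q) = -0.28911 + 0.71600 + 0.19349 + 0.40000 = 1.02038 ≈ 1.0204 bits

D_KL(Q||P) = Σ Q(x) log₂(Q(x)/P(x))

Computing term by term:
  Q(1)·log₂(Q(1)/P(1)) = (13/20)·log₂((13/20)/(7/60)) = 1.61073
  Q(2)·log₂(Q(2)/P(2)) = (19/60)·log₂((19/60)/(2/3)) = -0.34010
  Q(3)·log₂(Q(3)/P(3)) = (1/60)·log₂((1/60)/(1/12)) = -0.03870
  Q(4)·log₂(Q(4)/P(4)) = (1/60)·log₂((1/60)/(2/15)) = -0.05000

D_KL(Q||P) = 1.61073 - 0.34010 - 0.03870 - 0.05000 = 1.18193 ≈ 1.1819 bits

These are NOT equal (difference: 0.1615 bits). KL divergence is asymmetric: D_KL(P||Q) ≠ D_KL(Q||P) in general.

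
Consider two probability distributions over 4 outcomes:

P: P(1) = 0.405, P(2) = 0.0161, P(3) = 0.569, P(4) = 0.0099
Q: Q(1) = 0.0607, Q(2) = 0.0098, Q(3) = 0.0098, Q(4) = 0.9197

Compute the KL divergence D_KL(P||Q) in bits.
4.3898 bits

D_KL(P||Q) = Σ P(x) log₂(P(x)/Q(x))

Computing term by term:
  P(1)·log₂(P(1)/Q(1)) = 0.405·log₂(0.405/0.0607) = 1.10895
  P(2)·log₂(P(2)/Q(2)) = 0.0161·log₂(0.0161/0.0098) = 0.01153
  P(3)·log₂(P(3)/Q(3)) = 0.569·log₂(0.569/0.0098) = 3.33406
  P(4)·log₂(P(4)/Q(4)) = 0.0099·log₂(0.0099/0.9197) = -0.06472

D_KL(P||Q) = 1.10895 + 0.01153 + 3.33406 - 0.06472 = 4.38982 ≈ 4.3898 bits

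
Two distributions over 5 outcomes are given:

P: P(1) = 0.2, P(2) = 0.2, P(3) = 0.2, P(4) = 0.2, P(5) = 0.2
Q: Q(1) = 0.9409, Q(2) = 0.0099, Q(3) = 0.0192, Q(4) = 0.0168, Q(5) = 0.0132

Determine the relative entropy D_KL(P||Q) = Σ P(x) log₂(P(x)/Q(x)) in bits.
2.5956 bits

D_KL(P||Q) = Σ P(x) log₂(P(x)/Q(x))

Computing term by term:
  P(1)·log₂(P(1)/Q(1)) = 0.2·log₂(0.2/0.9409) = -0.44681
  P(2)·log₂(P(2)/Q(2)) = 0.2·log₂(0.2/0.0099) = 0.86729
  P(3)·log₂(P(3)/Q(3)) = 0.2·log₂(0.2/0.0192) = 0.67616
  P(4)·log₂(P(4)/Q(4)) = 0.2·log₂(0.2/0.0168) = 0.71469
  P(5)·log₂(P(5)/Q(5)) = 0.2·log₂(0.2/0.0132) = 0.78428

D_KL(P||Q) = -0.44681 + 0.86729 + 0.67616 + 0.71469 + 0.78428 = 2.59561 ≈ 2.5956 bits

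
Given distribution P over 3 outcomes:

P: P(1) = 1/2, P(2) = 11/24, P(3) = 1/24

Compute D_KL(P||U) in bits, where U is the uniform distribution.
0.3781 bits

U(i) = 1/3 for all i

D_KL(P||U) = Σ P(x) log₂(P(x) / (1/3))
           = Σ P(x) log₂(P(x)) + log₂(3)
           = log₂(3) - H(P)

H(P) = -Σ P(x) log₂(P(x)):
  -P(1)·log₂(P(1)) = -(1/2)·log₂(1/2) = 0.50000
  -P(2)·log₂(P(2)) = -(11/24)·log₂(11/24) = 0.51587
  -P(3)·log₂(P(3)) = -(1/24)·log₂(1/24) = 0.19104
H(P) = 0.50000 + 0.51587 + 0.19104 = 1.20691 bits

log₂(3) = 1.58496 bits

D_KL(P||U) = 1.58496 - 1.20691 = 0.37805 ≈ 0.3781 bits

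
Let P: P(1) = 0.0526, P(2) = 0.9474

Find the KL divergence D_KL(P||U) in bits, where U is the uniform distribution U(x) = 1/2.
0.7027 bits

U(i) = 1/2 for all i

D_KL(P||U) = Σ P(x) log₂(P(x) / (1/2))
           = Σ P(x) log₂(P(x)) + log₂(2)
           = log₂(2) - H(P)

H(P) = -Σ P(x) log₂(P(x)):
  -P(1)·log₂(P(1)) = -(0.0526)·log₂(0.0526) = 0.22349
  -P(2)·log₂(P(2)) = -(0.9474)·log₂(0.9474) = 0.07385
H(P) = 0.22349 + 0.07385 = 0.29734 bits

log₂(2) = 1.00000 bits

D_KL(P||U) = 1.00000 - 0.29734 = 0.70266 ≈ 0.7027 bits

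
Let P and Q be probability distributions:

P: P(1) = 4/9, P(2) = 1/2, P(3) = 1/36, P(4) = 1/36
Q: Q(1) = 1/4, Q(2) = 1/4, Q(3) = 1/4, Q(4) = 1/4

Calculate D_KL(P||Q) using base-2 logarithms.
0.6928 bits

D_KL(P||Q) = Σ P(x) log₂(P(x)/Q(x))

Computing term by term:
  P(1)·log₂(P(1)/Q(1)) = (4/9)·log₂((4/9)/(1/4)) = 0.36892
  P(2)·log₂(P(2)/Q(2)) = (1/2)·log₂((1/2)/(1/4)) = 0.50000
  P(3)·log₂(P(3)/Q(3)) = (1/36)·log₂((1/36)/(1/4)) = -0.08805
  P(4)·log₂(P(4)/Q(4)) = (1/36)·log₂((1/36)/(1/4)) = -0.08805

D_KL(P||Q) = 0.36892 + 0.50000 - 0.08805 - 0.08805 = 0.69282 ≈ 0.6928 bits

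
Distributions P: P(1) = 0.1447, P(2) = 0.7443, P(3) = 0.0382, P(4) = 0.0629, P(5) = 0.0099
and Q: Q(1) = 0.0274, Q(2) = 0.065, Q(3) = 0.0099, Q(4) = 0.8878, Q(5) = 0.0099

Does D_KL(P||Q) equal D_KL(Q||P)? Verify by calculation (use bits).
D_KL(P||Q) = 2.7996 bits, D_KL(Q||P) = 3.0769 bits. No — D_KL(P||Q) ≠ D_KL(Q||P) for this pair.

D_KL(P||Q) = Σ P(x) log₂(P(x)/Q(x))

Computing term by term:
  P(1)·log₂(P(1)/Q(1)) = 0.1447·log₂(0.1447/0.0274) = 0.34740
  P(2)·log₂(P(2)/Q(2)) = 0.7443·log₂(0.7443/0.065) = 2.61798
  P(3)·log₂(P(3)/Q(3)) = 0.0382·log₂(0.0382/0.0099) = 0.07442
  P(4)·log₂(P(4)/Q(4)) = 0.0629·log₂(0.0629/0.8878) = -0.24022
  P(5)·log₂(P(5)/Q(5)) = 0.0099·log₂(0.0099/0.0099) = 0.00000

D_KL(P||Q) = 0.34740 + 2.61798 + 0.07442 - 0.24022 + 0.00000 = 2.79958 ≈ 2.7996 bits

D_KL(Q||P) = Σ Q(x) log₂(Q(x)/P(x))

Computing term by term:
  Q(1)·log₂(Q(1)/P(1)) = 0.0274·log₂(0.0274/0.1447) = -0.06578
  Q(2)·log₂(Q(2)/P(2)) = 0.065·log₂(0.065/0.7443) = -0.22863
  Q(3)·log₂(Q(3)/P(3)) = 0.0099·log₂(0.0099/0.0382) = -0.01929
  Q(4)·log₂(Q(4)/P(4)) = 0.8878·log₂(0.8878/0.0629) = 3.39060
  Q(5)·log₂(Q(5)/P(5)) = 0.0099·log₂(0.0099/0.0099) = 0.00000

D_KL(Q||P) = -0.06578 - 0.22863 - 0.01929 + 3.39060 + 0.00000 = 3.07690 ≈ 3.0769 bits

These are NOT equal (difference: 0.2773 bits). KL divergence is asymmetric: D_KL(P||Q) ≠ D_KL(Q||P) in general.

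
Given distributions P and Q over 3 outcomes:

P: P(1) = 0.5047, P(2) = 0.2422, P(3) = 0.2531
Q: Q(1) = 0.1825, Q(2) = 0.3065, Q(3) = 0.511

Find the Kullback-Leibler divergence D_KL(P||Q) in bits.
0.4018 bits

D_KL(P||Q) = Σ P(x) log₂(P(x)/Q(x))

Computing term by term:
  P(1)·log₂(P(1)/Q(1)) = 0.5047·log₂(0.5047/0.1825) = 0.74066
  P(2)·log₂(P(2)/Q(2)) = 0.2422·log₂(0.2422/0.3065) = -0.08227
  P(3)·log₂(P(3)/Q(3)) = 0.2531·log₂(0.2531/0.511) = -0.25655

D_KL(P||Q) = 0.74066 - 0.08227 - 0.25655 = 0.40184 ≈ 0.4018 bits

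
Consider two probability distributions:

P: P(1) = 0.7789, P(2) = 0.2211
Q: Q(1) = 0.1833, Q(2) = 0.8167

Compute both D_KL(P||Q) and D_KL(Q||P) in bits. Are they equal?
D_KL(P||Q) = 1.2089 bits, D_KL(Q||P) = 1.1570 bits. No, they are not equal.

D_KL(P||Q) = Σ P(x) log₂(P(x)/Q(x))

Computing term by term:
  P(1)·log₂(P(1)/Q(1)) = 0.7789·log₂(0.7789/0.1833) = 1.62574
  P(2)·log₂(P(2)/Q(2)) = 0.2211·log₂(0.2211/0.8167) = -0.41680

D_KL(P||Q) = 1.62574 - 0.41680 = 1.20894 ≈ 1.2089 bits

D_KL(Q||P) = Σ Q(x) log₂(Q(x)/P(x))

Computing term by term:
  Q(1)·log₂(Q(1)/P(1)) = 0.1833·log₂(0.1833/0.7789) = -0.38259
  Q(2)·log₂(Q(2)/P(2)) = 0.8167·log₂(0.8167/0.2211) = 1.53957

D_KL(Q||P) = -0.38259 + 1.53957 = 1.15698 ≈ 1.1570 bits

These are NOT equal (difference: 0.0519 bits). KL divergence is asymmetric: D_KL(P||Q) ≠ D_KL(Q||P) in general.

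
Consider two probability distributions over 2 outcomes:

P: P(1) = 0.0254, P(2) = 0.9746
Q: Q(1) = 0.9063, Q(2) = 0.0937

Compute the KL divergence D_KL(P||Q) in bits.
3.1619 bits

D_KL(P||Q) = Σ P(x) log₂(P(x)/Q(x))

Computing term by term:
  P(1)·log₂(P(1)/Q(1)) = 0.0254·log₂(0.0254/0.9063) = -0.13099
  P(2)·log₂(P(2)/Q(2)) = 0.9746·log₂(0.9746/0.0937) = 3.29287

D_KL(P||Q) = -0.13099 + 3.29287 = 3.16188 ≈ 3.1619 bits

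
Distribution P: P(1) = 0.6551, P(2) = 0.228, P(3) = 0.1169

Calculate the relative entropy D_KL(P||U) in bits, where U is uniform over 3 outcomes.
0.3369 bits

U(i) = 1/3 for all i

D_KL(P||U) = Σ P(x) log₂(P(x) / (1/3))
           = Σ P(x) log₂(P(x)) + log₂(3)
           = log₂(3) - H(P)

H(P) = -Σ P(x) log₂(P(x)):
  -P(1)·log₂(P(1)) = -(0.6551)·log₂(0.6551) = 0.39975
  -P(2)·log₂(P(2)) = -(0.228)·log₂(0.228) = 0.48630
  -P(3)·log₂(P(3)) = -(0.1169)·log₂(0.1169) = 0.36200
H(P) = 0.39975 + 0.48630 + 0.36200 = 1.24805 bits

log₂(3) = 1.58496 bits

D_KL(P||U) = 1.58496 - 1.24805 = 0.33691 ≈ 0.3369 bits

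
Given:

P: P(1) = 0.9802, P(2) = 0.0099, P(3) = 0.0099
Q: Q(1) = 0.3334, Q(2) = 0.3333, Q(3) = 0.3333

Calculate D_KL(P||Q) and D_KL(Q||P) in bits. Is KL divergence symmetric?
D_KL(P||Q) = 1.4246 bits, D_KL(Q||P) = 2.8631 bits. No, KL divergence is not symmetric.

D_KL(P||Q) = Σ P(x) log₂(P(x)/Q(x))

Computing term by term:
  P(1)·log₂(P(1)/Q(1)) = 0.9802·log₂(0.9802/0.3334) = 1.52502
  P(2)·log₂(P(2)/Q(2)) = 0.0099·log₂(0.0099/0.3333) = -0.05023
  P(3)·log₂(P(3)/Q(3)) = 0.0099·log₂(0.0099/0.3333) = -0.05023

D_KL(P||Q) = 1.52502 - 0.05023 - 0.05023 = 1.42456 ≈ 1.4246 bits

D_KL(Q||P) = Σ Q(x) log₂(Q(x)/P(x))

Computing term by term:
  Q(1)·log₂(Q(1)/P(1)) = 0.3334·log₂(0.3334/0.9802) = -0.51871
  Q(2)·log₂(Q(2)/P(2)) = 0.3333·log₂(0.3333/0.0099) = 1.69091
  Q(3)·log₂(Q(3)/P(3)) = 0.3333·log₂(0.3333/0.0099) = 1.69091

D_KL(Q||P) = -0.51871 + 1.69091 + 1.69091 = 2.86311 ≈ 2.8631 bits

These are NOT equal (difference: 1.4385 bits). KL divergence is asymmetric: D_KL(P||Q) ≠ D_KL(Q||P) in general.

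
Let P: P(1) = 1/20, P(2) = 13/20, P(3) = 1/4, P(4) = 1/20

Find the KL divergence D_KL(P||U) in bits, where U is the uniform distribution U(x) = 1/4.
0.6638 bits

U(i) = 1/4 for all i

D_KL(P||U) = Σ P(x) log₂(P(x) / (1/4))
           = Σ P(x) log₂(P(x)) + log₂(4)
           = log₂(4) - H(P)

H(P) = -Σ P(x) log₂(P(x)):
  -P(1)·log₂(P(1)) = -(1/20)·log₂(1/20) = 0.21610
  -P(2)·log₂(P(2)) = -(13/20)·log₂(13/20) = 0.40397
  -P(3)·log₂(P(3)) = -(1/4)·log₂(1/4) = 0.50000
  -P(4)·log₂(P(4)) = -(1/20)·log₂(1/20) = 0.21610
H(P) = 0.21610 + 0.40397 + 0.50000 + 0.21610 = 1.33617 bits

log₂(4) = 2.00000 bits

D_KL(P||U) = 2.00000 - 1.33617 = 0.66383 ≈ 0.6638 bits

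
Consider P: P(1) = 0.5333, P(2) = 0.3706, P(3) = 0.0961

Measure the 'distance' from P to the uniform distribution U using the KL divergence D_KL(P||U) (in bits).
0.2458 bits

U(i) = 1/3 for all i

D_KL(P||U) = Σ P(x) log₂(P(x) / (1/3))
           = Σ P(x) log₂(P(x)) + log₂(3)
           = log₂(3) - H(P)

H(P) = -Σ P(x) log₂(P(x)):
  -P(1)·log₂(P(1)) = -(0.5333)·log₂(0.5333) = 0.48369
  -P(2)·log₂(P(2)) = -(0.3706)·log₂(0.3706) = 0.53072
  -P(3)·log₂(P(3)) = -(0.0961)·log₂(0.0961) = 0.32475
H(P) = 0.48369 + 0.53072 + 0.32475 = 1.33916 bits

log₂(3) = 1.58496 bits

D_KL(P||U) = 1.58496 - 1.33916 = 0.24580 ≈ 0.2458 bits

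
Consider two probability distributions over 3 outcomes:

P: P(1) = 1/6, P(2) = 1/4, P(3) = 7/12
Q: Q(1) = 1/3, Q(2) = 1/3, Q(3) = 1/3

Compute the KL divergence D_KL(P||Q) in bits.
0.2005 bits

D_KL(P||Q) = Σ P(x) log₂(P(x)/Q(x))

Computing term by term:
  P(1)·log₂(P(1)/Q(1)) = (1/6)·log₂((1/6)/(1/3)) = -0.16667
  P(2)·log₂(P(2)/Q(2)) = (1/4)·log₂((1/4)/(1/3)) = -0.10376
  P(3)·log₂(P(3)/Q(3)) = (7/12)·log₂((7/12)/(1/3)) = 0.47096

D_KL(P||Q) = -0.16667 - 0.10376 + 0.47096 = 0.20053 ≈ 0.2005 bits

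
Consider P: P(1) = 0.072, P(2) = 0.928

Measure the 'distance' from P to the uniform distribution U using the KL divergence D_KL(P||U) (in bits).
0.6267 bits

U(i) = 1/2 for all i

D_KL(P||U) = Σ P(x) log₂(P(x) / (1/2))
           = Σ P(x) log₂(P(x)) + log₂(2)
           = log₂(2) - H(P)

H(P) = -Σ P(x) log₂(P(x)):
  -P(1)·log₂(P(1)) = -(0.072)·log₂(0.072) = 0.27330
  -P(2)·log₂(P(2)) = -(0.928)·log₂(0.928) = 0.10004
H(P) = 0.27330 + 0.10004 = 0.37334 bits

log₂(2) = 1.00000 bits

D_KL(P||U) = 1.00000 - 0.37334 = 0.62666 ≈ 0.6267 bits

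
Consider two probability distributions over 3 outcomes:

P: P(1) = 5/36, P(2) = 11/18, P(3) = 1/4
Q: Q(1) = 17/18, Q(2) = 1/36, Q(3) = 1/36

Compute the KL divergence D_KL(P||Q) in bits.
3.1336 bits

D_KL(P||Q) = Σ P(x) log₂(P(x)/Q(x))

Computing term by term:
  P(1)·log₂(P(1)/Q(1)) = (5/36)·log₂((5/36)/(17/18)) = -0.38410
  P(2)·log₂(P(2)/Q(2)) = (11/18)·log₂((11/18)/(1/36)) = 2.72521
  P(3)·log₂(P(3)/Q(3)) = (1/4)·log₂((1/4)/(1/36)) = 0.79248

D_KL(P||Q) = -0.38410 + 2.72521 + 0.79248 = 3.13359 ≈ 3.1336 bits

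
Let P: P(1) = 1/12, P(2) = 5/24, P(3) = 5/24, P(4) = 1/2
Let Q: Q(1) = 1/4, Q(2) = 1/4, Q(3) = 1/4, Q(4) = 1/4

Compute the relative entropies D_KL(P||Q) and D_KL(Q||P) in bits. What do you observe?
D_KL(P||Q) = 0.2583 bits, D_KL(Q||P) = 0.2778 bits. The two directions give different values (D_KL(Q||P) exceeds D_KL(P||Q) by 0.0195 bits): KL divergence is asymmetric.

D_KL(P||Q) = Σ P(x) log₂(P(x)/Q(x))

Computing term by term:
  P(1)·log₂(P(1)/Q(1)) = (1/12)·log₂((1/12)/(1/4)) = -0.13208
  P(2)·log₂(P(2)/Q(2)) = (5/24)·log₂((5/24)/(1/4)) = -0.05480
  P(3)·log₂(P(3)/Q(3)) = (5/24)·log₂((5/24)/(1/4)) = -0.05480
  P(4)·log₂(P(4)/Q(4)) = (1/2)·log₂((1/2)/(1/4)) = 0.50000

D_KL(P||Q) = -0.13208 - 0.05480 - 0.05480 + 0.50000 = 0.25832 ≈ 0.2583 bits

D_KL(Q||P) = Σ Q(x) log₂(Q(x)/P(x))

Computing term by term:
  Q(1)·log₂(Q(1)/P(1)) = (1/4)·log₂((1/4)/(1/12)) = 0.39624
  Q(2)·log₂(Q(2)/P(2)) = (1/4)·log₂((1/4)/(5/24)) = 0.06576
  Q(3)·log₂(Q(3)/P(3)) = (1/4)·log₂((1/4)/(5/24)) = 0.06576
  Q(4)·log₂(Q(4)/P(4)) = (1/4)·log₂((1/4)/(1/2)) = -0.25000

D_KL(Q||P) = 0.39624 + 0.06576 + 0.06576 - 0.25000 = 0.27776 ≈ 0.2778 bits

These are NOT equal (difference: 0.0195 bits). KL divergence is asymmetric: D_KL(P||Q) ≠ D_KL(Q||P) in general.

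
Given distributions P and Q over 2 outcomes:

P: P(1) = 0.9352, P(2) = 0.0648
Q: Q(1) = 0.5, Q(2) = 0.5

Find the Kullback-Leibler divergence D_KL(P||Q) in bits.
0.6538 bits

D_KL(P||Q) = Σ P(x) log₂(P(x)/Q(x))

Computing term by term:
  P(1)·log₂(P(1)/Q(1)) = 0.9352·log₂(0.9352/0.5) = 0.84481
  P(2)·log₂(P(2)/Q(2)) = 0.0648·log₂(0.0648/0.5) = -0.19102

D_KL(P||Q) = 0.84481 - 0.19102 = 0.65379 ≈ 0.6538 bits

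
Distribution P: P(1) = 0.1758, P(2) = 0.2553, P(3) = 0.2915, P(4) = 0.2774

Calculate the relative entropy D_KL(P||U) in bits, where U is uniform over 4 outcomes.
0.0246 bits

U(i) = 1/4 for all i

D_KL(P||U) = Σ P(x) log₂(P(x) / (1/4))
           = Σ P(x) log₂(P(x)) + log₂(4)
           = log₂(4) - H(P)

H(P) = -Σ P(x) log₂(P(x)):
  -P(1)·log₂(P(1)) = -(0.1758)·log₂(0.1758) = 0.44091
  -P(2)·log₂(P(2)) = -(0.2553)·log₂(0.2553) = 0.50287
  -P(3)·log₂(P(3)) = -(0.2915)·log₂(0.2915) = 0.51841
  -P(4)·log₂(P(4)) = -(0.2774)·log₂(0.2774) = 0.51318
H(P) = 0.44091 + 0.50287 + 0.51841 + 0.51318 = 1.97537 bits

log₂(4) = 2.00000 bits

D_KL(P||U) = 2.00000 - 1.97537 = 0.02463 ≈ 0.0246 bits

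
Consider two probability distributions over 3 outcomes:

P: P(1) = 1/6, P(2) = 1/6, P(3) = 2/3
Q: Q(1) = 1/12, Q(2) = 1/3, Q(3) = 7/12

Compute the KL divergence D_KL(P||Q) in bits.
0.1284 bits

D_KL(P||Q) = Σ P(x) log₂(P(x)/Q(x))

Computing term by term:
  P(1)·log₂(P(1)/Q(1)) = (1/6)·log₂((1/6)/(1/12)) = 0.16667
  P(2)·log₂(P(2)/Q(2)) = (1/6)·log₂((1/6)/(1/3)) = -0.16667
  P(3)·log₂(P(3)/Q(3)) = (2/3)·log₂((2/3)/(7/12)) = 0.12843

D_KL(P||Q) = 0.16667 - 0.16667 + 0.12843 = 0.12843 ≈ 0.1284 bits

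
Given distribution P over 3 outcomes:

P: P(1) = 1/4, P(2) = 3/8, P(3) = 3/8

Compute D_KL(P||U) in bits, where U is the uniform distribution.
0.0237 bits

U(i) = 1/3 for all i

D_KL(P||U) = Σ P(x) log₂(P(x) / (1/3))
           = Σ P(x) log₂(P(x)) + log₂(3)
           = log₂(3) - H(P)

H(P) = -Σ P(x) log₂(P(x)):
  -P(1)·log₂(P(1)) = -(1/4)·log₂(1/4) = 0.50000
  -P(2)·log₂(P(2)) = -(3/8)·log₂(3/8) = 0.53064
  -P(3)·log₂(P(3)) = -(3/8)·log₂(3/8) = 0.53064
H(P) = 0.50000 + 0.53064 + 0.53064 = 1.56128 bits

log₂(3) = 1.58496 bits

D_KL(P||U) = 1.58496 - 1.56128 = 0.02368 ≈ 0.0237 bits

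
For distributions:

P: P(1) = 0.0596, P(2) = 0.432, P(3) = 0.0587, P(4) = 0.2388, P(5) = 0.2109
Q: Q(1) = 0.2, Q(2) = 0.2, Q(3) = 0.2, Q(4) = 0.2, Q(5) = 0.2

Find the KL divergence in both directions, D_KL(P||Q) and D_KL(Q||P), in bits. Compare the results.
D_KL(P||Q) = 0.3493 bits, D_KL(Q||P) = 0.4144 bits. D_KL(Q||P) is larger than D_KL(P||Q) by 0.0651 bits; the two directions differ.

D_KL(P||Q) = Σ P(x) log₂(P(x)/Q(x))

Computing term by term:
  P(1)·log₂(P(1)/Q(1)) = 0.0596·log₂(0.0596/0.2) = -0.10410
  P(2)·log₂(P(2)/Q(2)) = 0.432·log₂(0.432/0.2) = 0.47997
  P(3)·log₂(P(3)/Q(3)) = 0.0587·log₂(0.0587/0.2) = -0.10381
  P(4)·log₂(P(4)/Q(4)) = 0.2388·log₂(0.2388/0.2) = 0.06109
  P(5)·log₂(P(5)/Q(5)) = 0.2109·log₂(0.2109/0.2) = 0.01615

D_KL(P||Q) = -0.10410 + 0.47997 - 0.10381 + 0.06109 + 0.01615 = 0.34930 ≈ 0.3493 bits

D_KL(Q||P) = Σ Q(x) log₂(Q(x)/P(x))

Computing term by term:
  Q(1)·log₂(Q(1)/P(1)) = 0.2·log₂(0.2/0.0596) = 0.34932
  Q(2)·log₂(Q(2)/P(2)) = 0.2·log₂(0.2/0.432) = -0.22221
  Q(3)·log₂(Q(3)/P(3)) = 0.2·log₂(0.2/0.0587) = 0.35371
  Q(4)·log₂(Q(4)/P(4)) = 0.2·log₂(0.2/0.2388) = -0.05116
  Q(5)·log₂(Q(5)/P(5)) = 0.2·log₂(0.2/0.2109) = -0.01531

D_KL(Q||P) = 0.34932 - 0.22221 + 0.35371 - 0.05116 - 0.01531 = 0.41435 ≈ 0.4144 bits

These are NOT equal (difference: 0.0651 bits). KL divergence is asymmetric: D_KL(P||Q) ≠ D_KL(Q||P) in general.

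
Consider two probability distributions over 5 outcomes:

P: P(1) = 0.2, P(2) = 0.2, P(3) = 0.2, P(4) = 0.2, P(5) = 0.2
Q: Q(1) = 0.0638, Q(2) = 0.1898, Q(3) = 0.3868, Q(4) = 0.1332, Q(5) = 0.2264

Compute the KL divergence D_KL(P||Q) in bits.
0.2360 bits

D_KL(P||Q) = Σ P(x) log₂(P(x)/Q(x))

Computing term by term:
  P(1)·log₂(P(1)/Q(1)) = 0.2·log₂(0.2/0.0638) = 0.32967
  P(2)·log₂(P(2)/Q(2)) = 0.2·log₂(0.2/0.1898) = 0.01510
  P(3)·log₂(P(3)/Q(3)) = 0.2·log₂(0.2/0.3868) = -0.19032
  P(4)·log₂(P(4)/Q(4)) = 0.2·log₂(0.2/0.1332) = 0.11728
  P(5)·log₂(P(5)/Q(5)) = 0.2·log₂(0.2/0.2264) = -0.03577

D_KL(P||Q) = 0.32967 + 0.01510 - 0.19032 + 0.11728 - 0.03577 = 0.23596 ≈ 0.2360 bits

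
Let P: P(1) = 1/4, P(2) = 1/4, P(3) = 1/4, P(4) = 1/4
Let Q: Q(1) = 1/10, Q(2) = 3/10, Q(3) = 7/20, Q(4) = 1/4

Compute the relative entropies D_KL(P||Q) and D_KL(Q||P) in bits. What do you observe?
D_KL(P||Q) = 0.1434 bits, D_KL(Q||P) = 0.1166 bits. The two directions give different values (D_KL(P||Q) exceeds D_KL(Q||P) by 0.0268 bits): KL divergence is asymmetric.

D_KL(P||Q) = Σ P(x) log₂(P(x)/Q(x))

Computing term by term:
  P(1)·log₂(P(1)/Q(1)) = (1/4)·log₂((1/4)/(1/10)) = 0.33048
  P(2)·log₂(P(2)/Q(2)) = (1/4)·log₂((1/4)/(3/10)) = -0.06576
  P(3)·log₂(P(3)/Q(3)) = (1/4)·log₂((1/4)/(7/20)) = -0.12136
  P(4)·log₂(P(4)/Q(4)) = (1/4)·log₂((1/4)/(1/4)) = 0.00000

D_KL(P||Q) = 0.33048 - 0.06576 - 0.12136 + 0.00000 = 0.14336 ≈ 0.1434 bits

D_KL(Q||P) = Σ Q(x) log₂(Q(x)/P(x))

Computing term by term:
  Q(1)·log₂(Q(1)/P(1)) = (1/10)·log₂((1/10)/(1/4)) = -0.13219
  Q(2)·log₂(Q(2)/P(2)) = (3/10)·log₂((3/10)/(1/4)) = 0.07891
  Q(3)·log₂(Q(3)/P(3)) = (7/20)·log₂((7/20)/(1/4)) = 0.16990
  Q(4)·log₂(Q(4)/P(4)) = (1/4)·log₂((1/4)/(1/4)) = 0.00000

D_KL(Q||P) = -0.13219 + 0.07891 + 0.16990 + 0.00000 = 0.11662 ≈ 0.1166 bits

These are NOT equal (difference: 0.0268 bits). KL divergence is asymmetric: D_KL(P||Q) ≠ D_KL(Q||P) in general.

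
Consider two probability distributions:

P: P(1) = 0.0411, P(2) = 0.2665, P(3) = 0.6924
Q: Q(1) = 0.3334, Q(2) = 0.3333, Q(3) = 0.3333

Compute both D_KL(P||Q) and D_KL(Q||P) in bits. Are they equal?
D_KL(P||Q) = 0.5202 bits, D_KL(Q||P) = 0.7629 bits. No, they are not equal.

D_KL(P||Q) = Σ P(x) log₂(P(x)/Q(x))

Computing term by term:
  P(1)·log₂(P(1)/Q(1)) = 0.0411·log₂(0.0411/0.3334) = -0.12412
  P(2)·log₂(P(2)/Q(2)) = 0.2665·log₂(0.2665/0.3333) = -0.08600
  P(3)·log₂(P(3)/Q(3)) = 0.6924·log₂(0.6924/0.3333) = 0.73033

D_KL(P||Q) = -0.12412 - 0.08600 + 0.73033 = 0.52021 ≈ 0.5202 bits

D_KL(Q||P) = Σ Q(x) log₂(Q(x)/P(x))

Computing term by term:
  Q(1)·log₂(Q(1)/P(1)) = 0.3334·log₂(0.3334/0.0411) = 1.00688
  Q(2)·log₂(Q(2)/P(2)) = 0.3333·log₂(0.3333/0.2665) = 0.10755
  Q(3)·log₂(Q(3)/P(3)) = 0.3333·log₂(0.3333/0.6924) = -0.35156

D_KL(Q||P) = 1.00688 + 0.10755 - 0.35156 = 0.76287 ≈ 0.7629 bits

These are NOT equal (difference: 0.2427 bits). KL divergence is asymmetric: D_KL(P||Q) ≠ D_KL(Q||P) in general.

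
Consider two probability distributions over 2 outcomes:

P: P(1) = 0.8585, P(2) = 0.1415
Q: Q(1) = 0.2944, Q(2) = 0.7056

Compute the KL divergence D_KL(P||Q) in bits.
0.9976 bits

D_KL(P||Q) = Σ P(x) log₂(P(x)/Q(x))

Computing term by term:
  P(1)·log₂(P(1)/Q(1)) = 0.8585·log₂(0.8585/0.2944) = 1.32556
  P(2)·log₂(P(2)/Q(2)) = 0.1415·log₂(0.1415/0.7056) = -0.32800

D_KL(P||Q) = 1.32556 - 0.32800 = 0.99756 ≈ 0.9976 bits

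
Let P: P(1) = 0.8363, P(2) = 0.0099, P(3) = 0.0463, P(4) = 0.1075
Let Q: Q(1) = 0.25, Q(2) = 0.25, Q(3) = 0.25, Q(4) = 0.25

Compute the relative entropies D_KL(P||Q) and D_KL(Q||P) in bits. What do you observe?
D_KL(P||Q) = 1.1673 bits, D_KL(Q||P) = 1.6417 bits. The two directions give different values (D_KL(Q||P) exceeds D_KL(P||Q) by 0.4744 bits): KL divergence is asymmetric.

D_KL(P||Q) = Σ P(x) log₂(P(x)/Q(x))

Computing term by term:
  P(1)·log₂(P(1)/Q(1)) = 0.8363·log₂(0.8363/0.25) = 1.45691
  P(2)·log₂(P(2)/Q(2)) = 0.0099·log₂(0.0099/0.25) = -0.04612
  P(3)·log₂(P(3)/Q(3)) = 0.0463·log₂(0.0463/0.25) = -0.11264
  P(4)·log₂(P(4)/Q(4)) = 0.1075·log₂(0.1075/0.25) = -0.13089

D_KL(P||Q) = 1.45691 - 0.04612 - 0.11264 - 0.13089 = 1.16726 ≈ 1.1673 bits

D_KL(Q||P) = Σ Q(x) log₂(Q(x)/P(x))

Computing term by term:
  Q(1)·log₂(Q(1)/P(1)) = 0.25·log₂(0.25/0.8363) = -0.43552
  Q(2)·log₂(Q(2)/P(2)) = 0.25·log₂(0.25/0.0099) = 1.16459
  Q(3)·log₂(Q(3)/P(3)) = 0.25·log₂(0.25/0.0463) = 0.60821
  Q(4)·log₂(Q(4)/P(4)) = 0.25·log₂(0.25/0.1075) = 0.30440

D_KL(Q||P) = -0.43552 + 1.16459 + 0.60821 + 0.30440 = 1.64168 ≈ 1.6417 bits

These are NOT equal (difference: 0.4744 bits). KL divergence is asymmetric: D_KL(P||Q) ≠ D_KL(Q||P) in general.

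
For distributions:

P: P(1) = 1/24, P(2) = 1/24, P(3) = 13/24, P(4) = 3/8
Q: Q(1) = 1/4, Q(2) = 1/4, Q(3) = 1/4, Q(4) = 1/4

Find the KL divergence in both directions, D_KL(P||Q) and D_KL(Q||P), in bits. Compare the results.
D_KL(P||Q) = 0.6082 bits, D_KL(Q||P) = 0.8674 bits. D_KL(Q||P) is larger than D_KL(P||Q) by 0.2592 bits; the two directions differ.

D_KL(P||Q) = Σ P(x) log₂(P(x)/Q(x))

Computing term by term:
  P(1)·log₂(P(1)/Q(1)) = (1/24)·log₂((1/24)/(1/4)) = -0.10771
  P(2)·log₂(P(2)/Q(2)) = (1/24)·log₂((1/24)/(1/4)) = -0.10771
  P(3)·log₂(P(3)/Q(3)) = (13/24)·log₂((13/24)/(1/4)) = 0.60422
  P(4)·log₂(P(4)/Q(4)) = (3/8)·log₂((3/8)/(1/4)) = 0.21936

D_KL(P||Q) = -0.10771 - 0.10771 + 0.60422 + 0.21936 = 0.60816 ≈ 0.6082 bits

D_KL(Q||P) = Σ Q(x) log₂(Q(x)/P(x))

Computing term by term:
  Q(1)·log₂(Q(1)/P(1)) = (1/4)·log₂((1/4)/(1/24)) = 0.64624
  Q(2)·log₂(Q(2)/P(2)) = (1/4)·log₂((1/4)/(1/24)) = 0.64624
  Q(3)·log₂(Q(3)/P(3)) = (1/4)·log₂((1/4)/(13/24)) = -0.27887
  Q(4)·log₂(Q(4)/P(4)) = (1/4)·log₂((1/4)/(3/8)) = -0.14624

D_KL(Q||P) = 0.64624 + 0.64624 - 0.27887 - 0.14624 = 0.86737 ≈ 0.8674 bits

These are NOT equal (difference: 0.2592 bits). KL divergence is asymmetric: D_KL(P||Q) ≠ D_KL(Q||P) in general.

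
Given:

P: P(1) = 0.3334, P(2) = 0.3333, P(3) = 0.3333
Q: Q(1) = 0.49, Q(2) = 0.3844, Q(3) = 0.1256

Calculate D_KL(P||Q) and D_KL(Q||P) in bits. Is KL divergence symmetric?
D_KL(P||Q) = 0.2155 bits, D_KL(Q||P) = 0.1745 bits. No, KL divergence is not symmetric.

D_KL(P||Q) = Σ P(x) log₂(P(x)/Q(x))

Computing term by term:
  P(1)·log₂(P(1)/Q(1)) = 0.3334·log₂(0.3334/0.49) = -0.18521
  P(2)·log₂(P(2)/Q(2)) = 0.3333·log₂(0.3333/0.3844) = -0.06859
  P(3)·log₂(P(3)/Q(3)) = 0.3333·log₂(0.3333/0.1256) = 0.46928

D_KL(P||Q) = -0.18521 - 0.06859 + 0.46928 = 0.21548 ≈ 0.2155 bits

D_KL(Q||P) = Σ Q(x) log₂(Q(x)/P(x))

Computing term by term:
  Q(1)·log₂(Q(1)/P(1)) = 0.49·log₂(0.49/0.3334) = 0.27221
  Q(2)·log₂(Q(2)/P(2)) = 0.3844·log₂(0.3844/0.3333) = 0.07910
  Q(3)·log₂(Q(3)/P(3)) = 0.1256·log₂(0.1256/0.3333) = -0.17684

D_KL(Q||P) = 0.27221 + 0.07910 - 0.17684 = 0.17447 ≈ 0.1745 bits

These are NOT equal (difference: 0.0410 bits). KL divergence is asymmetric: D_KL(P||Q) ≠ D_KL(Q||P) in general.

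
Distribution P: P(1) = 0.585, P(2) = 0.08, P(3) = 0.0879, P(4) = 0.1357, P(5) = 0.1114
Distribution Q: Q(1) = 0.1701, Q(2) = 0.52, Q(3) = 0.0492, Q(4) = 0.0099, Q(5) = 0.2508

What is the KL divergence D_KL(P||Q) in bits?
1.2821 bits

D_KL(P||Q) = Σ P(x) log₂(P(x)/Q(x))

Computing term by term:
  P(1)·log₂(P(1)/Q(1)) = 0.585·log₂(0.585/0.1701) = 1.04250
  P(2)·log₂(P(2)/Q(2)) = 0.08·log₂(0.08/0.52) = -0.21604
  P(3)·log₂(P(3)/Q(3)) = 0.0879·log₂(0.0879/0.0492) = 0.07359
  P(4)·log₂(P(4)/Q(4)) = 0.1357·log₂(0.1357/0.0099) = 0.51252
  P(5)·log₂(P(5)/Q(5)) = 0.1114·log₂(0.1114/0.2508) = -0.13043

D_KL(P||Q) = 1.04250 - 0.21604 + 0.07359 + 0.51252 - 0.13043 = 1.28214 ≈ 1.2821 bits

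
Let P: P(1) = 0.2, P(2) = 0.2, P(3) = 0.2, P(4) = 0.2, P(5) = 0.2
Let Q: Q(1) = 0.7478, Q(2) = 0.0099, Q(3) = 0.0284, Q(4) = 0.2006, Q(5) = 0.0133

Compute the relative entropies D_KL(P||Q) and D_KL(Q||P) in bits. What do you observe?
D_KL(P||Q) = 1.8312 bits, D_KL(Q||P) = 1.2488 bits. The two directions give different values (D_KL(P||Q) exceeds D_KL(Q||P) by 0.5824 bits): KL divergence is asymmetric.

D_KL(P||Q) = Σ P(x) log₂(P(x)/Q(x))

Computing term by term:
  P(1)·log₂(P(1)/Q(1)) = 0.2·log₂(0.2/0.7478) = -0.38053
  P(2)·log₂(P(2)/Q(2)) = 0.2·log₂(0.2/0.0099) = 0.86729
  P(3)·log₂(P(3)/Q(3)) = 0.2·log₂(0.2/0.0284) = 0.56321
  P(4)·log₂(P(4)/Q(4)) = 0.2·log₂(0.2/0.2006) = -0.00086
  P(5)·log₂(P(5)/Q(5)) = 0.2·log₂(0.2/0.0133) = 0.78210

D_KL(P||Q) = -0.38053 + 0.86729 + 0.56321 - 0.00086 + 0.78210 = 1.83121 ≈ 1.8312 bits

D_KL(Q||P) = Σ Q(x) log₂(Q(x)/P(x))

Computing term by term:
  Q(1)·log₂(Q(1)/P(1)) = 0.7478·log₂(0.7478/0.2) = 1.42280
  Q(2)·log₂(Q(2)/P(2)) = 0.0099·log₂(0.0099/0.2) = -0.04293
  Q(3)·log₂(Q(3)/P(3)) = 0.0284·log₂(0.0284/0.2) = -0.07998
  Q(4)·log₂(Q(4)/P(4)) = 0.2006·log₂(0.2006/0.2) = 0.00087
  Q(5)·log₂(Q(5)/P(5)) = 0.0133·log₂(0.0133/0.2) = -0.05201

D_KL(Q||P) = 1.42280 - 0.04293 - 0.07998 + 0.00087 - 0.05201 = 1.24875 ≈ 1.2488 bits

These are NOT equal (difference: 0.5824 bits). KL divergence is asymmetric: D_KL(P||Q) ≠ D_KL(Q||P) in general.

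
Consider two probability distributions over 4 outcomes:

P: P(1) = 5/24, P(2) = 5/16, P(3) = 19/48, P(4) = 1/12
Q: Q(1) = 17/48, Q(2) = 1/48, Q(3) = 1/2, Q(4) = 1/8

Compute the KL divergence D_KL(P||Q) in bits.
0.8793 bits

D_KL(P||Q) = Σ P(x) log₂(P(x)/Q(x))

Computing term by term:
  P(1)·log₂(P(1)/Q(1)) = (5/24)·log₂((5/24)/(17/48)) = -0.15949
  P(2)·log₂(P(2)/Q(2)) = (5/16)·log₂((5/16)/(1/48)) = 1.22090
  P(3)·log₂(P(3)/Q(3)) = (19/48)·log₂((19/48)/(1/2)) = -0.13341
  P(4)·log₂(P(4)/Q(4)) = (1/12)·log₂((1/12)/(1/8)) = -0.04875

D_KL(P||Q) = -0.15949 + 1.22090 - 0.13341 - 0.04875 = 0.87925 ≈ 0.8793 bits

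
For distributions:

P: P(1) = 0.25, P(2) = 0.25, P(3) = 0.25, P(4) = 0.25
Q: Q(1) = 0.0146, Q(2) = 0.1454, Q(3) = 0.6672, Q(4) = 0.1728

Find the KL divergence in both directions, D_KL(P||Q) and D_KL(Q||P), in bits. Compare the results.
D_KL(P||Q) = 0.9991 bits, D_KL(Q||P) = 0.6793 bits. D_KL(P||Q) is larger than D_KL(Q||P) by 0.3198 bits; the two directions differ.

D_KL(P||Q) = Σ P(x) log₂(P(x)/Q(x))

Computing term by term:
  P(1)·log₂(P(1)/Q(1)) = 0.25·log₂(0.25/0.0146) = 1.02447
  P(2)·log₂(P(2)/Q(2)) = 0.25·log₂(0.25/0.1454) = 0.19548
  P(3)·log₂(P(3)/Q(3)) = 0.25·log₂(0.25/0.6672) = -0.35405
  P(4)·log₂(P(4)/Q(4)) = 0.25·log₂(0.25/0.1728) = 0.13321

D_KL(P||Q) = 1.02447 + 0.19548 - 0.35405 + 0.13321 = 0.99911 ≈ 0.9991 bits

D_KL(Q||P) = Σ Q(x) log₂(Q(x)/P(x))

Computing term by term:
  Q(1)·log₂(Q(1)/P(1)) = 0.0146·log₂(0.0146/0.25) = -0.05983
  Q(2)·log₂(Q(2)/P(2)) = 0.1454·log₂(0.1454/0.25) = -0.11369
  Q(3)·log₂(Q(3)/P(3)) = 0.6672·log₂(0.6672/0.25) = 0.94488
  Q(4)·log₂(Q(4)/P(4)) = 0.1728·log₂(0.1728/0.25) = -0.09207

D_KL(Q||P) = -0.05983 - 0.11369 + 0.94488 - 0.09207 = 0.67929 ≈ 0.6793 bits

These are NOT equal (difference: 0.3198 bits). KL divergence is asymmetric: D_KL(P||Q) ≠ D_KL(Q||P) in general.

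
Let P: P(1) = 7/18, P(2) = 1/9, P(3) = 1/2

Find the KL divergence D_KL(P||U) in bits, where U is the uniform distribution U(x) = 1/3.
0.2029 bits

U(i) = 1/3 for all i

D_KL(P||U) = Σ P(x) log₂(P(x) / (1/3))
           = Σ P(x) log₂(P(x)) + log₂(3)
           = log₂(3) - H(P)

H(P) = -Σ P(x) log₂(P(x)):
  -P(1)·log₂(P(1)) = -(7/18)·log₂(7/18) = 0.52989
  -P(2)·log₂(P(2)) = -(1/9)·log₂(1/9) = 0.35221
  -P(3)·log₂(P(3)) = -(1/2)·log₂(1/2) = 0.50000
H(P) = 0.52989 + 0.35221 + 0.50000 = 1.38210 bits

log₂(3) = 1.58496 bits

D_KL(P||U) = 1.58496 - 1.38210 = 0.20286 ≈ 0.2029 bits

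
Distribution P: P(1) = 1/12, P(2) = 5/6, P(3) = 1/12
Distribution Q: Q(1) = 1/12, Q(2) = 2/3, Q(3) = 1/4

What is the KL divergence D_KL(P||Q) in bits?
0.1362 bits

D_KL(P||Q) = Σ P(x) log₂(P(x)/Q(x))

Computing term by term:
  P(1)·log₂(P(1)/Q(1)) = (1/12)·log₂((1/12)/(1/12)) = 0.00000
  P(2)·log₂(P(2)/Q(2)) = (5/6)·log₂((5/6)/(2/3)) = 0.26827
  P(3)·log₂(P(3)/Q(3)) = (1/12)·log₂((1/12)/(1/4)) = -0.13208

D_KL(P||Q) = 0.00000 + 0.26827 - 0.13208 = 0.13619 ≈ 0.1362 bits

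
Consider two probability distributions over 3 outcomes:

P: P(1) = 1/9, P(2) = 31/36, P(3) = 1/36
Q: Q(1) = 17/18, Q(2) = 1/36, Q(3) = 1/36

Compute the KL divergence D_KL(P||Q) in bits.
3.9231 bits

D_KL(P||Q) = Σ P(x) log₂(P(x)/Q(x))

Computing term by term:
  P(1)·log₂(P(1)/Q(1)) = (1/9)·log₂((1/9)/(17/18)) = -0.34305
  P(2)·log₂(P(2)/Q(2)) = (31/36)·log₂((31/36)/(1/36)) = 4.26611
  P(3)·log₂(P(3)/Q(3)) = (1/36)·log₂((1/36)/(1/36)) = 0.00000

D_KL(P||Q) = -0.34305 + 4.26611 + 0.00000 = 3.92306 ≈ 3.9231 bits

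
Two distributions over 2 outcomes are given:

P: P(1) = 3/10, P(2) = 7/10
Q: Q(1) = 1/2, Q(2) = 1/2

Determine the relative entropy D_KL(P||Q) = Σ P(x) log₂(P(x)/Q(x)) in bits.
0.1187 bits

D_KL(P||Q) = Σ P(x) log₂(P(x)/Q(x))

Computing term by term:
  P(1)·log₂(P(1)/Q(1)) = (3/10)·log₂((3/10)/(1/2)) = -0.22109
  P(2)·log₂(P(2)/Q(2)) = (7/10)·log₂((7/10)/(1/2)) = 0.33980

D_KL(P||Q) = -0.22109 + 0.33980 = 0.11871 ≈ 0.1187 bits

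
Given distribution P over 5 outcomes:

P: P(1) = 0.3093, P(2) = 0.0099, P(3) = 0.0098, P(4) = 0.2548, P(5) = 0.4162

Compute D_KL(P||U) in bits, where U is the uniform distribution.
0.6380 bits

U(i) = 1/5 for all i

D_KL(P||U) = Σ P(x) log₂(P(x) / (1/5))
           = Σ P(x) log₂(P(x)) + log₂(5)
           = log₂(5) - H(P)

H(P) = -Σ P(x) log₂(P(x)):
  -P(1)·log₂(P(1)) = -(0.3093)·log₂(0.3093) = 0.52362
  -P(2)·log₂(P(2)) = -(0.0099)·log₂(0.0099) = 0.06592
  -P(3)·log₂(P(3)) = -(0.0098)·log₂(0.0098) = 0.06540
  -P(4)·log₂(P(4)) = -(0.2548)·log₂(0.2548) = 0.50261
  -P(5)·log₂(P(5)) = -(0.4162)·log₂(0.4162) = 0.52635
H(P) = 0.52362 + 0.06592 + 0.06540 + 0.50261 + 0.52635 = 1.68390 bits

log₂(5) = 2.32193 bits

D_KL(P||U) = 2.32193 - 1.68390 = 0.63803 ≈ 0.6380 bits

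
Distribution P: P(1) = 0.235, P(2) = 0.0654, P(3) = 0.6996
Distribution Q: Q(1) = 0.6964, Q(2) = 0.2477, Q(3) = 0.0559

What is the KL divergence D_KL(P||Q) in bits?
2.0565 bits

D_KL(P||Q) = Σ P(x) log₂(P(x)/Q(x))

Computing term by term:
  P(1)·log₂(P(1)/Q(1)) = 0.235·log₂(0.235/0.6964) = -0.36831
  P(2)·log₂(P(2)/Q(2)) = 0.0654·log₂(0.0654/0.2477) = -0.12565
  P(3)·log₂(P(3)/Q(3)) = 0.6996·log₂(0.6996/0.0559) = 2.55047

D_KL(P||Q) = -0.36831 - 0.12565 + 2.55047 = 2.05651 ≈ 2.0565 bits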